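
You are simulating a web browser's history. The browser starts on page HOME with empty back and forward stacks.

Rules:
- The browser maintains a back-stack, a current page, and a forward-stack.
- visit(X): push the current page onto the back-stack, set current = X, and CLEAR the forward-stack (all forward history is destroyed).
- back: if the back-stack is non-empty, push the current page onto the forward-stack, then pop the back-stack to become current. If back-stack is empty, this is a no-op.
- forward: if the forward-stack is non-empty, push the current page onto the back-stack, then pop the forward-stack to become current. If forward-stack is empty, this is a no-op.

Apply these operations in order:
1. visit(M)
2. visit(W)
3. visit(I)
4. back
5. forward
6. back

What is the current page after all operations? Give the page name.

After 1 (visit(M)): cur=M back=1 fwd=0
After 2 (visit(W)): cur=W back=2 fwd=0
After 3 (visit(I)): cur=I back=3 fwd=0
After 4 (back): cur=W back=2 fwd=1
After 5 (forward): cur=I back=3 fwd=0
After 6 (back): cur=W back=2 fwd=1

Answer: W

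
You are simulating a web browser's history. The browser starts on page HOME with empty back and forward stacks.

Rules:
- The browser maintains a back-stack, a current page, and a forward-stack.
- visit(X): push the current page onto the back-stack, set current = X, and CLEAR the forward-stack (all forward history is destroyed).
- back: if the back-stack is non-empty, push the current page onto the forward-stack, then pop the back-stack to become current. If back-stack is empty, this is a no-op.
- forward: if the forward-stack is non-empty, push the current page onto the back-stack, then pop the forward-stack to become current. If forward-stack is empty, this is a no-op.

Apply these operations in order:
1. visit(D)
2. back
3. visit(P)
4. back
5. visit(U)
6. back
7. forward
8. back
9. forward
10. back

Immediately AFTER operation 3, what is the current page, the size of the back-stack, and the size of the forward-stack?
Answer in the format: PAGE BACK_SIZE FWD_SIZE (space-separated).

After 1 (visit(D)): cur=D back=1 fwd=0
After 2 (back): cur=HOME back=0 fwd=1
After 3 (visit(P)): cur=P back=1 fwd=0

P 1 0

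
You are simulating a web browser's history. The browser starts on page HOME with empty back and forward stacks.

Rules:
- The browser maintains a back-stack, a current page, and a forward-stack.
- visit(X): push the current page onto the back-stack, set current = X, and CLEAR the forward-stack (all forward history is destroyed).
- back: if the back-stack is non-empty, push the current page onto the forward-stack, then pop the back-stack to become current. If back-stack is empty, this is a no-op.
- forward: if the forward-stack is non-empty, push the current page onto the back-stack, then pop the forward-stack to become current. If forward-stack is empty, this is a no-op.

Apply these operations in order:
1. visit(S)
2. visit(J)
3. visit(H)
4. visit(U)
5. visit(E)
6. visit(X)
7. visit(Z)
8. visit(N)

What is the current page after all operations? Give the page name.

After 1 (visit(S)): cur=S back=1 fwd=0
After 2 (visit(J)): cur=J back=2 fwd=0
After 3 (visit(H)): cur=H back=3 fwd=0
After 4 (visit(U)): cur=U back=4 fwd=0
After 5 (visit(E)): cur=E back=5 fwd=0
After 6 (visit(X)): cur=X back=6 fwd=0
After 7 (visit(Z)): cur=Z back=7 fwd=0
After 8 (visit(N)): cur=N back=8 fwd=0

Answer: N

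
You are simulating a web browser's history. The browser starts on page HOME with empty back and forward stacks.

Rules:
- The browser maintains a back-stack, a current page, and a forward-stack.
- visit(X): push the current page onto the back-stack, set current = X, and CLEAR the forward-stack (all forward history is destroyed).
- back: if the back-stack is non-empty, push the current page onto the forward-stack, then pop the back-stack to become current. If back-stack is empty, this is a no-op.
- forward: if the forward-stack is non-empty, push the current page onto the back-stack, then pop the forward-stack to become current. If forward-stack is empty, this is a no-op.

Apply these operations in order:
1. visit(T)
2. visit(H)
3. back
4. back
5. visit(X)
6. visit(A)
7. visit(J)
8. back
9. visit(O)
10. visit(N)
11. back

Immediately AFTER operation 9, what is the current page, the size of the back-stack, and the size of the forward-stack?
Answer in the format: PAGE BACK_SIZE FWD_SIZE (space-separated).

After 1 (visit(T)): cur=T back=1 fwd=0
After 2 (visit(H)): cur=H back=2 fwd=0
After 3 (back): cur=T back=1 fwd=1
After 4 (back): cur=HOME back=0 fwd=2
After 5 (visit(X)): cur=X back=1 fwd=0
After 6 (visit(A)): cur=A back=2 fwd=0
After 7 (visit(J)): cur=J back=3 fwd=0
After 8 (back): cur=A back=2 fwd=1
After 9 (visit(O)): cur=O back=3 fwd=0

O 3 0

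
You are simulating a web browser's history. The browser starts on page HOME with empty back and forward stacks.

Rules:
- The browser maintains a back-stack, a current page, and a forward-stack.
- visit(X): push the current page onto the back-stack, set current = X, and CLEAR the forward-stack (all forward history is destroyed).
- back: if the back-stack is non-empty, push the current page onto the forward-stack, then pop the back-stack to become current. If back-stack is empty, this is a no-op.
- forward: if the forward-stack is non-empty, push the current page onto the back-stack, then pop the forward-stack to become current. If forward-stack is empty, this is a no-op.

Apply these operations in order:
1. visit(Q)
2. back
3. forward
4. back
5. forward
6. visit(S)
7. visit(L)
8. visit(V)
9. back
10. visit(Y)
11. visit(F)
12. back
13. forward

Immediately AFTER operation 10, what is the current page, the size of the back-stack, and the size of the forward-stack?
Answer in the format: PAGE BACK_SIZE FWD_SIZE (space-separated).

After 1 (visit(Q)): cur=Q back=1 fwd=0
After 2 (back): cur=HOME back=0 fwd=1
After 3 (forward): cur=Q back=1 fwd=0
After 4 (back): cur=HOME back=0 fwd=1
After 5 (forward): cur=Q back=1 fwd=0
After 6 (visit(S)): cur=S back=2 fwd=0
After 7 (visit(L)): cur=L back=3 fwd=0
After 8 (visit(V)): cur=V back=4 fwd=0
After 9 (back): cur=L back=3 fwd=1
After 10 (visit(Y)): cur=Y back=4 fwd=0

Y 4 0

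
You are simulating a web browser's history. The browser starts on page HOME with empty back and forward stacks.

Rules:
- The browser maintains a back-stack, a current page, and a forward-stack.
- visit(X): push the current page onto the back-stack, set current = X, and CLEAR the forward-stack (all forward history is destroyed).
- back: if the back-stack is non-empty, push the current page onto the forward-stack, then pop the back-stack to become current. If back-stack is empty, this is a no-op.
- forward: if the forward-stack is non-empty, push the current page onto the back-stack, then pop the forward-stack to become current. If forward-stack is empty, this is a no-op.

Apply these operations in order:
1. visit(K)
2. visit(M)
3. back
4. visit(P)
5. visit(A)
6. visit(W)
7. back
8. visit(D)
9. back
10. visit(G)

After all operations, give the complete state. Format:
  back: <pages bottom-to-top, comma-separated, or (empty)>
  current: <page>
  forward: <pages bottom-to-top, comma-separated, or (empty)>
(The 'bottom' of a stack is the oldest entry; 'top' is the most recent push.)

After 1 (visit(K)): cur=K back=1 fwd=0
After 2 (visit(M)): cur=M back=2 fwd=0
After 3 (back): cur=K back=1 fwd=1
After 4 (visit(P)): cur=P back=2 fwd=0
After 5 (visit(A)): cur=A back=3 fwd=0
After 6 (visit(W)): cur=W back=4 fwd=0
After 7 (back): cur=A back=3 fwd=1
After 8 (visit(D)): cur=D back=4 fwd=0
After 9 (back): cur=A back=3 fwd=1
After 10 (visit(G)): cur=G back=4 fwd=0

Answer: back: HOME,K,P,A
current: G
forward: (empty)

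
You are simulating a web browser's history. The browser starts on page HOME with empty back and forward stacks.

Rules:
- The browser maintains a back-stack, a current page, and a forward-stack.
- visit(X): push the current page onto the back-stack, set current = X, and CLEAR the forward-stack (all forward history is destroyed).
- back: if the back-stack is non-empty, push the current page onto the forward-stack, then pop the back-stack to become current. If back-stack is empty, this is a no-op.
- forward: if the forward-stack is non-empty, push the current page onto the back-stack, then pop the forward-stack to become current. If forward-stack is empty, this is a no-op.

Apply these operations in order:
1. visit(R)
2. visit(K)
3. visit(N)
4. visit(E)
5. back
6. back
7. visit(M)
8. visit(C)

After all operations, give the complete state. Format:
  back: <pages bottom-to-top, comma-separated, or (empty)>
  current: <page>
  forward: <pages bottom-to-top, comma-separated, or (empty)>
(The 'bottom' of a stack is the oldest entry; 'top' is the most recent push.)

Answer: back: HOME,R,K,M
current: C
forward: (empty)

Derivation:
After 1 (visit(R)): cur=R back=1 fwd=0
After 2 (visit(K)): cur=K back=2 fwd=0
After 3 (visit(N)): cur=N back=3 fwd=0
After 4 (visit(E)): cur=E back=4 fwd=0
After 5 (back): cur=N back=3 fwd=1
After 6 (back): cur=K back=2 fwd=2
After 7 (visit(M)): cur=M back=3 fwd=0
After 8 (visit(C)): cur=C back=4 fwd=0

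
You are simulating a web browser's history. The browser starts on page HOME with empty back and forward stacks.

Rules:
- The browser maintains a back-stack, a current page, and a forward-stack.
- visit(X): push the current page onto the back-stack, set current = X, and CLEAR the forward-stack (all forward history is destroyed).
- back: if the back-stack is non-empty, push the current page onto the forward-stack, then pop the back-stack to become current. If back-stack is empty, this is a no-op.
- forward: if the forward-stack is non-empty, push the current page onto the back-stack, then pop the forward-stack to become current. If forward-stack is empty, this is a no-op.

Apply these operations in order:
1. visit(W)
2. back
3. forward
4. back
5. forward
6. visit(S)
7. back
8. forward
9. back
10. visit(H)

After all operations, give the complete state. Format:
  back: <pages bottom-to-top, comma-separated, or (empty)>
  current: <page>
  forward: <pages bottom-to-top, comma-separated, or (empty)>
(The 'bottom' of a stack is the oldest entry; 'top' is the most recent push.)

After 1 (visit(W)): cur=W back=1 fwd=0
After 2 (back): cur=HOME back=0 fwd=1
After 3 (forward): cur=W back=1 fwd=0
After 4 (back): cur=HOME back=0 fwd=1
After 5 (forward): cur=W back=1 fwd=0
After 6 (visit(S)): cur=S back=2 fwd=0
After 7 (back): cur=W back=1 fwd=1
After 8 (forward): cur=S back=2 fwd=0
After 9 (back): cur=W back=1 fwd=1
After 10 (visit(H)): cur=H back=2 fwd=0

Answer: back: HOME,W
current: H
forward: (empty)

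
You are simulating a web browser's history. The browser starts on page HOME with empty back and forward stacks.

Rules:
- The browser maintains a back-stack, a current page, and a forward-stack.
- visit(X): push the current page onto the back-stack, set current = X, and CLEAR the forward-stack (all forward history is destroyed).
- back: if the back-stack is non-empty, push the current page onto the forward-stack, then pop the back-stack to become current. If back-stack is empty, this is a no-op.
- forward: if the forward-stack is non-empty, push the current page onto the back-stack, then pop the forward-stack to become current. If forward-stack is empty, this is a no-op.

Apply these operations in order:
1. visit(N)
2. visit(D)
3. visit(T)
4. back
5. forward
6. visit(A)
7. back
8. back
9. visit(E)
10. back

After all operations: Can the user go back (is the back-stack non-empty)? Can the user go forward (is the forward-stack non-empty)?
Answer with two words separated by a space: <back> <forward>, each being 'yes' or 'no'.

Answer: yes yes

Derivation:
After 1 (visit(N)): cur=N back=1 fwd=0
After 2 (visit(D)): cur=D back=2 fwd=0
After 3 (visit(T)): cur=T back=3 fwd=0
After 4 (back): cur=D back=2 fwd=1
After 5 (forward): cur=T back=3 fwd=0
After 6 (visit(A)): cur=A back=4 fwd=0
After 7 (back): cur=T back=3 fwd=1
After 8 (back): cur=D back=2 fwd=2
After 9 (visit(E)): cur=E back=3 fwd=0
After 10 (back): cur=D back=2 fwd=1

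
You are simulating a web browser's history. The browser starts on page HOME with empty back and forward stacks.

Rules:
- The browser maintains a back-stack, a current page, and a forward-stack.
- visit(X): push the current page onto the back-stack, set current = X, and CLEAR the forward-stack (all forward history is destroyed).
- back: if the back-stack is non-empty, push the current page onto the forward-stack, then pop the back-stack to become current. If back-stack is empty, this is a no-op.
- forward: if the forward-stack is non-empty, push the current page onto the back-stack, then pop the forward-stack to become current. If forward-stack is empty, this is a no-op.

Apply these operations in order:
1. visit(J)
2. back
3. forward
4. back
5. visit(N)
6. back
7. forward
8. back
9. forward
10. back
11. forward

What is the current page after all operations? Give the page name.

Answer: N

Derivation:
After 1 (visit(J)): cur=J back=1 fwd=0
After 2 (back): cur=HOME back=0 fwd=1
After 3 (forward): cur=J back=1 fwd=0
After 4 (back): cur=HOME back=0 fwd=1
After 5 (visit(N)): cur=N back=1 fwd=0
After 6 (back): cur=HOME back=0 fwd=1
After 7 (forward): cur=N back=1 fwd=0
After 8 (back): cur=HOME back=0 fwd=1
After 9 (forward): cur=N back=1 fwd=0
After 10 (back): cur=HOME back=0 fwd=1
After 11 (forward): cur=N back=1 fwd=0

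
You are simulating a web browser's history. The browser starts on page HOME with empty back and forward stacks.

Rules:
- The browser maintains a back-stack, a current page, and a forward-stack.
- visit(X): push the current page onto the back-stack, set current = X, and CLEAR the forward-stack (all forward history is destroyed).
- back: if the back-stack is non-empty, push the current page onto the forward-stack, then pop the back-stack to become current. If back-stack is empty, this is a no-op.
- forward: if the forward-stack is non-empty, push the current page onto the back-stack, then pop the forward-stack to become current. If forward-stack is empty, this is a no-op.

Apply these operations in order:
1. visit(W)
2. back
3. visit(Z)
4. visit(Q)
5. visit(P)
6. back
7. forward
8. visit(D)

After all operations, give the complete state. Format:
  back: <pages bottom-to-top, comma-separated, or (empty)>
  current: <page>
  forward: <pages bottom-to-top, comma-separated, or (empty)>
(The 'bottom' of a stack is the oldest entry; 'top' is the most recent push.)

Answer: back: HOME,Z,Q,P
current: D
forward: (empty)

Derivation:
After 1 (visit(W)): cur=W back=1 fwd=0
After 2 (back): cur=HOME back=0 fwd=1
After 3 (visit(Z)): cur=Z back=1 fwd=0
After 4 (visit(Q)): cur=Q back=2 fwd=0
After 5 (visit(P)): cur=P back=3 fwd=0
After 6 (back): cur=Q back=2 fwd=1
After 7 (forward): cur=P back=3 fwd=0
After 8 (visit(D)): cur=D back=4 fwd=0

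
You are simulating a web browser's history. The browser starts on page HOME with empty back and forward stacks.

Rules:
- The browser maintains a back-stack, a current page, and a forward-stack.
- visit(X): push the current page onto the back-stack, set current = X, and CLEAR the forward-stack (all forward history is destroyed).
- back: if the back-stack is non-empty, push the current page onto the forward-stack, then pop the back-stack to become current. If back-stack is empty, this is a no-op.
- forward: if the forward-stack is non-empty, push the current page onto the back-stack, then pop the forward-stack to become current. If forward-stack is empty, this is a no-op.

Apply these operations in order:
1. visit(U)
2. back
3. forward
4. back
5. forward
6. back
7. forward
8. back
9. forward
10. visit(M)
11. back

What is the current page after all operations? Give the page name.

After 1 (visit(U)): cur=U back=1 fwd=0
After 2 (back): cur=HOME back=0 fwd=1
After 3 (forward): cur=U back=1 fwd=0
After 4 (back): cur=HOME back=0 fwd=1
After 5 (forward): cur=U back=1 fwd=0
After 6 (back): cur=HOME back=0 fwd=1
After 7 (forward): cur=U back=1 fwd=0
After 8 (back): cur=HOME back=0 fwd=1
After 9 (forward): cur=U back=1 fwd=0
After 10 (visit(M)): cur=M back=2 fwd=0
After 11 (back): cur=U back=1 fwd=1

Answer: U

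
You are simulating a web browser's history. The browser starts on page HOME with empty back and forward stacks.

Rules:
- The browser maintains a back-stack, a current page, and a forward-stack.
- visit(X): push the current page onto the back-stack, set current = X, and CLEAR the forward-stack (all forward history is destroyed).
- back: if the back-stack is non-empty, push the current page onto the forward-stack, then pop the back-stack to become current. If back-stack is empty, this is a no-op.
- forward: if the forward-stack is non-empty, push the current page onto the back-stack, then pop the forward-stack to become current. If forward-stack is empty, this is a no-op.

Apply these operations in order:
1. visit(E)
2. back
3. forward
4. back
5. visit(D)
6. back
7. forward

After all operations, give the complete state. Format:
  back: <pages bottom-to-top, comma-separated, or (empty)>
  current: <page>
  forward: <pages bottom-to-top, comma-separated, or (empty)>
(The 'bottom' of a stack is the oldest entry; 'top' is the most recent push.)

After 1 (visit(E)): cur=E back=1 fwd=0
After 2 (back): cur=HOME back=0 fwd=1
After 3 (forward): cur=E back=1 fwd=0
After 4 (back): cur=HOME back=0 fwd=1
After 5 (visit(D)): cur=D back=1 fwd=0
After 6 (back): cur=HOME back=0 fwd=1
After 7 (forward): cur=D back=1 fwd=0

Answer: back: HOME
current: D
forward: (empty)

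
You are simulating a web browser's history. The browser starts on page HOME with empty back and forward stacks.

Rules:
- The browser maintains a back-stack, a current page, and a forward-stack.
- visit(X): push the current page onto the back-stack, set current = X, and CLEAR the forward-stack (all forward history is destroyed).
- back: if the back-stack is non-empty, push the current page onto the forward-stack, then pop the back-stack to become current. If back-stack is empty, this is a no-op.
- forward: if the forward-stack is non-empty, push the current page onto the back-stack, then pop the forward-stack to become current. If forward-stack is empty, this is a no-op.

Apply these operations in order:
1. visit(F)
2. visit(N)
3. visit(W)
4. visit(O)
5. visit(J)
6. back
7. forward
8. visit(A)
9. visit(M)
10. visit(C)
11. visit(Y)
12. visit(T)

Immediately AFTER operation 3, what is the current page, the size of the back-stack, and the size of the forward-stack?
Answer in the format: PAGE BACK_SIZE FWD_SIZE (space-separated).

After 1 (visit(F)): cur=F back=1 fwd=0
After 2 (visit(N)): cur=N back=2 fwd=0
After 3 (visit(W)): cur=W back=3 fwd=0

W 3 0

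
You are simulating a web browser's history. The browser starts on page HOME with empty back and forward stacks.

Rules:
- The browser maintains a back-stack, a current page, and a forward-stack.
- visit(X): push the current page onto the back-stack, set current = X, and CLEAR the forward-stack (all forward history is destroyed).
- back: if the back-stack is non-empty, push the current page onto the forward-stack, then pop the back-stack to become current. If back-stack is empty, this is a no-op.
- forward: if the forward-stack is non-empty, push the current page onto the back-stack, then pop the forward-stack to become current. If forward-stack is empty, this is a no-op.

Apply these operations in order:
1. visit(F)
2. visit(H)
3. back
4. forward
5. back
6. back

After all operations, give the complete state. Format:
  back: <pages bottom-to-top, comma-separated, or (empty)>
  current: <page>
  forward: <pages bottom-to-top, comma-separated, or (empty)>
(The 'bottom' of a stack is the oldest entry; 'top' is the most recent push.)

After 1 (visit(F)): cur=F back=1 fwd=0
After 2 (visit(H)): cur=H back=2 fwd=0
After 3 (back): cur=F back=1 fwd=1
After 4 (forward): cur=H back=2 fwd=0
After 5 (back): cur=F back=1 fwd=1
After 6 (back): cur=HOME back=0 fwd=2

Answer: back: (empty)
current: HOME
forward: H,F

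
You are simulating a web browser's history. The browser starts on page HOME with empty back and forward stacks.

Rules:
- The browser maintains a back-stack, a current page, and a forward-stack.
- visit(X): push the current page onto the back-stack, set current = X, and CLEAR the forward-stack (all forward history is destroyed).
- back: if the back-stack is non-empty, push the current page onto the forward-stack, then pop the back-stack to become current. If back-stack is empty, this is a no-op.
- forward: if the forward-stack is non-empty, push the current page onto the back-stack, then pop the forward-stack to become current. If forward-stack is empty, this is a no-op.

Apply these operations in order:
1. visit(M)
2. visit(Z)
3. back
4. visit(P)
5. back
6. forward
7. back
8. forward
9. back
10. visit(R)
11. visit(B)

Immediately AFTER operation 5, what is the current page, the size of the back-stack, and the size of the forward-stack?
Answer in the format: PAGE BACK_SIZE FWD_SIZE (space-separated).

After 1 (visit(M)): cur=M back=1 fwd=0
After 2 (visit(Z)): cur=Z back=2 fwd=0
After 3 (back): cur=M back=1 fwd=1
After 4 (visit(P)): cur=P back=2 fwd=0
After 5 (back): cur=M back=1 fwd=1

M 1 1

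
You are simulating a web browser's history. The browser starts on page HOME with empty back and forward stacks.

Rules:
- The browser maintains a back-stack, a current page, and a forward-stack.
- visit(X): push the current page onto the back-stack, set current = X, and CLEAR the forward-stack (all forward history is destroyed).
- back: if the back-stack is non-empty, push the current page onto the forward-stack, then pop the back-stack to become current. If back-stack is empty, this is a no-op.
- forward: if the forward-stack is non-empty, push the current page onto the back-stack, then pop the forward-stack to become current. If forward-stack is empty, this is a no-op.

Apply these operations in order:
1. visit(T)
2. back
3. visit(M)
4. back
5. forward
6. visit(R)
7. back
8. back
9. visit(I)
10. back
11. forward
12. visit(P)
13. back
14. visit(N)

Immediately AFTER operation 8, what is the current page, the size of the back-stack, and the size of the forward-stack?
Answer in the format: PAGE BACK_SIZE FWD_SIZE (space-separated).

After 1 (visit(T)): cur=T back=1 fwd=0
After 2 (back): cur=HOME back=0 fwd=1
After 3 (visit(M)): cur=M back=1 fwd=0
After 4 (back): cur=HOME back=0 fwd=1
After 5 (forward): cur=M back=1 fwd=0
After 6 (visit(R)): cur=R back=2 fwd=0
After 7 (back): cur=M back=1 fwd=1
After 8 (back): cur=HOME back=0 fwd=2

HOME 0 2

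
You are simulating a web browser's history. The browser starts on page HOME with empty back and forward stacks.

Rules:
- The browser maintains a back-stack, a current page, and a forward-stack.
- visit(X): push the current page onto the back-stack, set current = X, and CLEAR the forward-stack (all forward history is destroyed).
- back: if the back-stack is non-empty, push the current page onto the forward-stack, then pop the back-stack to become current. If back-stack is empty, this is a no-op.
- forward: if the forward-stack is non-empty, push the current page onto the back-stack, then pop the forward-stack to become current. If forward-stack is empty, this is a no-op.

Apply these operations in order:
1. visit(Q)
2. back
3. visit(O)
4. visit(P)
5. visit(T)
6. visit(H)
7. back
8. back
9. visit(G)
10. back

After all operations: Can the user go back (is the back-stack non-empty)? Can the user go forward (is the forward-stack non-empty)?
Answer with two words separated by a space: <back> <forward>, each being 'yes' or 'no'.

After 1 (visit(Q)): cur=Q back=1 fwd=0
After 2 (back): cur=HOME back=0 fwd=1
After 3 (visit(O)): cur=O back=1 fwd=0
After 4 (visit(P)): cur=P back=2 fwd=0
After 5 (visit(T)): cur=T back=3 fwd=0
After 6 (visit(H)): cur=H back=4 fwd=0
After 7 (back): cur=T back=3 fwd=1
After 8 (back): cur=P back=2 fwd=2
After 9 (visit(G)): cur=G back=3 fwd=0
After 10 (back): cur=P back=2 fwd=1

Answer: yes yes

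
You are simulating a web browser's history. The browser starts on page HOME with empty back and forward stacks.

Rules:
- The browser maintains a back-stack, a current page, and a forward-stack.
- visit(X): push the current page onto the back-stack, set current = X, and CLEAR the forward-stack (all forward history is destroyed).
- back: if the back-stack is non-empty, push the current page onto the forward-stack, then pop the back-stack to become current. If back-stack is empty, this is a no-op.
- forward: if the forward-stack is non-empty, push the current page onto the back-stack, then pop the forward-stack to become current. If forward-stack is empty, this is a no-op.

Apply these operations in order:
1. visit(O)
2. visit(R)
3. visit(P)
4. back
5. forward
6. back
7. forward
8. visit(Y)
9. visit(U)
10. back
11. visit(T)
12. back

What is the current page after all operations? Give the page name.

Answer: Y

Derivation:
After 1 (visit(O)): cur=O back=1 fwd=0
After 2 (visit(R)): cur=R back=2 fwd=0
After 3 (visit(P)): cur=P back=3 fwd=0
After 4 (back): cur=R back=2 fwd=1
After 5 (forward): cur=P back=3 fwd=0
After 6 (back): cur=R back=2 fwd=1
After 7 (forward): cur=P back=3 fwd=0
After 8 (visit(Y)): cur=Y back=4 fwd=0
After 9 (visit(U)): cur=U back=5 fwd=0
After 10 (back): cur=Y back=4 fwd=1
After 11 (visit(T)): cur=T back=5 fwd=0
After 12 (back): cur=Y back=4 fwd=1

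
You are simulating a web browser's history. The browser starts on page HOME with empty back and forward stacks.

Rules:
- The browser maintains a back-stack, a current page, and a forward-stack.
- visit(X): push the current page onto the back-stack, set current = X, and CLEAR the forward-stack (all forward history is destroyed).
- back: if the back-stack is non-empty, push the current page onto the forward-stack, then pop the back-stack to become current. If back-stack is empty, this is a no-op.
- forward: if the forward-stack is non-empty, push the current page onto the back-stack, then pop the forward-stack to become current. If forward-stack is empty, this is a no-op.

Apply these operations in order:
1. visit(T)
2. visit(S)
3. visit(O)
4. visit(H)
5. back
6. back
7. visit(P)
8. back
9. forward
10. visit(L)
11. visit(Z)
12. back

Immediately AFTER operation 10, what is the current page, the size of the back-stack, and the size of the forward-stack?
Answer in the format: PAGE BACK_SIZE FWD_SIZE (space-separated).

After 1 (visit(T)): cur=T back=1 fwd=0
After 2 (visit(S)): cur=S back=2 fwd=0
After 3 (visit(O)): cur=O back=3 fwd=0
After 4 (visit(H)): cur=H back=4 fwd=0
After 5 (back): cur=O back=3 fwd=1
After 6 (back): cur=S back=2 fwd=2
After 7 (visit(P)): cur=P back=3 fwd=0
After 8 (back): cur=S back=2 fwd=1
After 9 (forward): cur=P back=3 fwd=0
After 10 (visit(L)): cur=L back=4 fwd=0

L 4 0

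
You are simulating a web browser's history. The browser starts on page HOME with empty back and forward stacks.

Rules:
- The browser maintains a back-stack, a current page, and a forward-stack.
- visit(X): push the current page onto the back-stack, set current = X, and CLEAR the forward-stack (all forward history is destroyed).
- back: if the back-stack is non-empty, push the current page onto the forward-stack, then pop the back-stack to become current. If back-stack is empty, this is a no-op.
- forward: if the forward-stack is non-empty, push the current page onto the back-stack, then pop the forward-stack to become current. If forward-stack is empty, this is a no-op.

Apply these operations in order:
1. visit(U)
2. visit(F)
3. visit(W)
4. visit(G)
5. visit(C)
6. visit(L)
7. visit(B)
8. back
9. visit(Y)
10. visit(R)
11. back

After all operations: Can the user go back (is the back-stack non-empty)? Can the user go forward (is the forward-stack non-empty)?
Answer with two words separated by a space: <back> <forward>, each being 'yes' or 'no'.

After 1 (visit(U)): cur=U back=1 fwd=0
After 2 (visit(F)): cur=F back=2 fwd=0
After 3 (visit(W)): cur=W back=3 fwd=0
After 4 (visit(G)): cur=G back=4 fwd=0
After 5 (visit(C)): cur=C back=5 fwd=0
After 6 (visit(L)): cur=L back=6 fwd=0
After 7 (visit(B)): cur=B back=7 fwd=0
After 8 (back): cur=L back=6 fwd=1
After 9 (visit(Y)): cur=Y back=7 fwd=0
After 10 (visit(R)): cur=R back=8 fwd=0
After 11 (back): cur=Y back=7 fwd=1

Answer: yes yes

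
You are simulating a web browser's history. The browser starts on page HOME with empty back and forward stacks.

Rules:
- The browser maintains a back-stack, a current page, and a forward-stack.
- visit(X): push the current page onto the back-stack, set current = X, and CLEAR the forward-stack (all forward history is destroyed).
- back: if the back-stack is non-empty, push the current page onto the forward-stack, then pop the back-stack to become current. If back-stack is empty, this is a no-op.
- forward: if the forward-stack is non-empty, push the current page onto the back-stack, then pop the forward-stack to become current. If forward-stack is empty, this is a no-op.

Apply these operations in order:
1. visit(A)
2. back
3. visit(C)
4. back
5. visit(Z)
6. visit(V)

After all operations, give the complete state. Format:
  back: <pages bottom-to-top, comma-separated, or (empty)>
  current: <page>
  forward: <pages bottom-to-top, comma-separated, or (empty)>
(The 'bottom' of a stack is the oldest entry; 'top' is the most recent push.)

After 1 (visit(A)): cur=A back=1 fwd=0
After 2 (back): cur=HOME back=0 fwd=1
After 3 (visit(C)): cur=C back=1 fwd=0
After 4 (back): cur=HOME back=0 fwd=1
After 5 (visit(Z)): cur=Z back=1 fwd=0
After 6 (visit(V)): cur=V back=2 fwd=0

Answer: back: HOME,Z
current: V
forward: (empty)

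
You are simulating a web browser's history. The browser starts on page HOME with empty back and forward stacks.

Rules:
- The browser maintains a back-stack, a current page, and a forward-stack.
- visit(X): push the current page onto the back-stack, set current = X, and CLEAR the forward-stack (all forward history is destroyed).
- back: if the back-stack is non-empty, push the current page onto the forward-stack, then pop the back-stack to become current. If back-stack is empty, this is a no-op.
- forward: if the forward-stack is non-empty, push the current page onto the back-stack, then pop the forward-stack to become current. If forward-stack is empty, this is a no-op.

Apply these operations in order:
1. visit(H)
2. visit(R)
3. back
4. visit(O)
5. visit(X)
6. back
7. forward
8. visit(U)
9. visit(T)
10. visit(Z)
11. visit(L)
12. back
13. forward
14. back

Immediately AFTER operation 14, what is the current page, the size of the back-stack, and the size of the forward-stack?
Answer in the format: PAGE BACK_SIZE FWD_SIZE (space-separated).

After 1 (visit(H)): cur=H back=1 fwd=0
After 2 (visit(R)): cur=R back=2 fwd=0
After 3 (back): cur=H back=1 fwd=1
After 4 (visit(O)): cur=O back=2 fwd=0
After 5 (visit(X)): cur=X back=3 fwd=0
After 6 (back): cur=O back=2 fwd=1
After 7 (forward): cur=X back=3 fwd=0
After 8 (visit(U)): cur=U back=4 fwd=0
After 9 (visit(T)): cur=T back=5 fwd=0
After 10 (visit(Z)): cur=Z back=6 fwd=0
After 11 (visit(L)): cur=L back=7 fwd=0
After 12 (back): cur=Z back=6 fwd=1
After 13 (forward): cur=L back=7 fwd=0
After 14 (back): cur=Z back=6 fwd=1

Z 6 1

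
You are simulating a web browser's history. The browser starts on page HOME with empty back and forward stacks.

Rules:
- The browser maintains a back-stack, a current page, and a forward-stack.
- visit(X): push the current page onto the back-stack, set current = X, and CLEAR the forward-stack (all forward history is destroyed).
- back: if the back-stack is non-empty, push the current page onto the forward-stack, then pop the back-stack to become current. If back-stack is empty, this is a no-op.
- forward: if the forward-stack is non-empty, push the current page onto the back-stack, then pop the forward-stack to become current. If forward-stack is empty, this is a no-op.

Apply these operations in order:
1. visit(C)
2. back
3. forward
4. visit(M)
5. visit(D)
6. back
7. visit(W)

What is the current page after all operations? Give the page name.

Answer: W

Derivation:
After 1 (visit(C)): cur=C back=1 fwd=0
After 2 (back): cur=HOME back=0 fwd=1
After 3 (forward): cur=C back=1 fwd=0
After 4 (visit(M)): cur=M back=2 fwd=0
After 5 (visit(D)): cur=D back=3 fwd=0
After 6 (back): cur=M back=2 fwd=1
After 7 (visit(W)): cur=W back=3 fwd=0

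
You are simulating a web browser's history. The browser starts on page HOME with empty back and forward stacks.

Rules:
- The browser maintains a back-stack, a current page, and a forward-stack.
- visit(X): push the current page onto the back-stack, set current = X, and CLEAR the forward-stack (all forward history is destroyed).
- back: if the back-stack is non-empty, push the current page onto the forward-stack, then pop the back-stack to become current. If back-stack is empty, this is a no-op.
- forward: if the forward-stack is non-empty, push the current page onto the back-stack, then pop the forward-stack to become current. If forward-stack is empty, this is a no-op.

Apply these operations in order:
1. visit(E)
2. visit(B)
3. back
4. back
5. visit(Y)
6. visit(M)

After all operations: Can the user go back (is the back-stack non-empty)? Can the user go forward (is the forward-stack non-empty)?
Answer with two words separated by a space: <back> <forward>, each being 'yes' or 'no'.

After 1 (visit(E)): cur=E back=1 fwd=0
After 2 (visit(B)): cur=B back=2 fwd=0
After 3 (back): cur=E back=1 fwd=1
After 4 (back): cur=HOME back=0 fwd=2
After 5 (visit(Y)): cur=Y back=1 fwd=0
After 6 (visit(M)): cur=M back=2 fwd=0

Answer: yes no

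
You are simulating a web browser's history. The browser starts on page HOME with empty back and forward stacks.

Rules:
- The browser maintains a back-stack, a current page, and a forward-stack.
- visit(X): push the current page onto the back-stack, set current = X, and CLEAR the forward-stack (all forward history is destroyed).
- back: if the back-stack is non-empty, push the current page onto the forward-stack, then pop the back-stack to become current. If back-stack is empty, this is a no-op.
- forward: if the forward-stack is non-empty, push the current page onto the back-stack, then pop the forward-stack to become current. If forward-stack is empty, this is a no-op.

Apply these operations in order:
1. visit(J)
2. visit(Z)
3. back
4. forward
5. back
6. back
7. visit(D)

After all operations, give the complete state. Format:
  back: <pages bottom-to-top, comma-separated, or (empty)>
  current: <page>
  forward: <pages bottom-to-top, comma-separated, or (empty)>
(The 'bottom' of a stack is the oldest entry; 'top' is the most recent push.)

After 1 (visit(J)): cur=J back=1 fwd=0
After 2 (visit(Z)): cur=Z back=2 fwd=0
After 3 (back): cur=J back=1 fwd=1
After 4 (forward): cur=Z back=2 fwd=0
After 5 (back): cur=J back=1 fwd=1
After 6 (back): cur=HOME back=0 fwd=2
After 7 (visit(D)): cur=D back=1 fwd=0

Answer: back: HOME
current: D
forward: (empty)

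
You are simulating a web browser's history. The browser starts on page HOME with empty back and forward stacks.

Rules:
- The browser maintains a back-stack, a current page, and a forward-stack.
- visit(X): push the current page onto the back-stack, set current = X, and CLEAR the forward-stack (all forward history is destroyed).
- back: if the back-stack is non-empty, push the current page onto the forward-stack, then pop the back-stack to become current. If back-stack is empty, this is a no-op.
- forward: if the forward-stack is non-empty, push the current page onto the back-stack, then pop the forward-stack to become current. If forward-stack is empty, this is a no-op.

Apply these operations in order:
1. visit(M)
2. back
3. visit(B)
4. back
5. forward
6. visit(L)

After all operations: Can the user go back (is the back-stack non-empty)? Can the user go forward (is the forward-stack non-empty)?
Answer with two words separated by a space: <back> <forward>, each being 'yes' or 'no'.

After 1 (visit(M)): cur=M back=1 fwd=0
After 2 (back): cur=HOME back=0 fwd=1
After 3 (visit(B)): cur=B back=1 fwd=0
After 4 (back): cur=HOME back=0 fwd=1
After 5 (forward): cur=B back=1 fwd=0
After 6 (visit(L)): cur=L back=2 fwd=0

Answer: yes no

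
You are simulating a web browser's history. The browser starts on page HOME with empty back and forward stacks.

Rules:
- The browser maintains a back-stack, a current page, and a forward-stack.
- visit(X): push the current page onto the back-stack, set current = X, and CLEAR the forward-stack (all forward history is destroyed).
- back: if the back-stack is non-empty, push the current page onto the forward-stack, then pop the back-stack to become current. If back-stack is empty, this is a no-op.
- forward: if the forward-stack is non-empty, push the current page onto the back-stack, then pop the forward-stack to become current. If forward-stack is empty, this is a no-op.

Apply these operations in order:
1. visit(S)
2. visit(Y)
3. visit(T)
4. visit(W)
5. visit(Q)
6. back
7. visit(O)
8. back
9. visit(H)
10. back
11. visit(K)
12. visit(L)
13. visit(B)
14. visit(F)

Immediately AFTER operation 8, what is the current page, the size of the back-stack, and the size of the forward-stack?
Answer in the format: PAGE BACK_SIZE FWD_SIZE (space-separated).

After 1 (visit(S)): cur=S back=1 fwd=0
After 2 (visit(Y)): cur=Y back=2 fwd=0
After 3 (visit(T)): cur=T back=3 fwd=0
After 4 (visit(W)): cur=W back=4 fwd=0
After 5 (visit(Q)): cur=Q back=5 fwd=0
After 6 (back): cur=W back=4 fwd=1
After 7 (visit(O)): cur=O back=5 fwd=0
After 8 (back): cur=W back=4 fwd=1

W 4 1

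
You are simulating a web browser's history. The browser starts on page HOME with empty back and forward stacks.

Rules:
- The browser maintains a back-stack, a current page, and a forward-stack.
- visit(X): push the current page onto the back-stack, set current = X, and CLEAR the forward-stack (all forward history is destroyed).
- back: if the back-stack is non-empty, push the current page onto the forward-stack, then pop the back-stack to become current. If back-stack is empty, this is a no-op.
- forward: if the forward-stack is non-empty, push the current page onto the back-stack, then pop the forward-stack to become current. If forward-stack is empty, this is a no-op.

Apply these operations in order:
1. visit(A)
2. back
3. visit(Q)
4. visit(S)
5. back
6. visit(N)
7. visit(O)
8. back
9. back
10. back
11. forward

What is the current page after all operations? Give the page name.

Answer: Q

Derivation:
After 1 (visit(A)): cur=A back=1 fwd=0
After 2 (back): cur=HOME back=0 fwd=1
After 3 (visit(Q)): cur=Q back=1 fwd=0
After 4 (visit(S)): cur=S back=2 fwd=0
After 5 (back): cur=Q back=1 fwd=1
After 6 (visit(N)): cur=N back=2 fwd=0
After 7 (visit(O)): cur=O back=3 fwd=0
After 8 (back): cur=N back=2 fwd=1
After 9 (back): cur=Q back=1 fwd=2
After 10 (back): cur=HOME back=0 fwd=3
After 11 (forward): cur=Q back=1 fwd=2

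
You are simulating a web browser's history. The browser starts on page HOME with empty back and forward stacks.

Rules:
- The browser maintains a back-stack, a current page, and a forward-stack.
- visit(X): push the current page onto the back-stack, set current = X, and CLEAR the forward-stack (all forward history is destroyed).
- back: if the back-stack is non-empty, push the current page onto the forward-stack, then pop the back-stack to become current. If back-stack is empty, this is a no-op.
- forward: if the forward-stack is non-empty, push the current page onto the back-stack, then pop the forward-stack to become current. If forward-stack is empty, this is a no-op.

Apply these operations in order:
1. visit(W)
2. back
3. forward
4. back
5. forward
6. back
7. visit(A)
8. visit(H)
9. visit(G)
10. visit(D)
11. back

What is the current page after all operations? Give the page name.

After 1 (visit(W)): cur=W back=1 fwd=0
After 2 (back): cur=HOME back=0 fwd=1
After 3 (forward): cur=W back=1 fwd=0
After 4 (back): cur=HOME back=0 fwd=1
After 5 (forward): cur=W back=1 fwd=0
After 6 (back): cur=HOME back=0 fwd=1
After 7 (visit(A)): cur=A back=1 fwd=0
After 8 (visit(H)): cur=H back=2 fwd=0
After 9 (visit(G)): cur=G back=3 fwd=0
After 10 (visit(D)): cur=D back=4 fwd=0
After 11 (back): cur=G back=3 fwd=1

Answer: G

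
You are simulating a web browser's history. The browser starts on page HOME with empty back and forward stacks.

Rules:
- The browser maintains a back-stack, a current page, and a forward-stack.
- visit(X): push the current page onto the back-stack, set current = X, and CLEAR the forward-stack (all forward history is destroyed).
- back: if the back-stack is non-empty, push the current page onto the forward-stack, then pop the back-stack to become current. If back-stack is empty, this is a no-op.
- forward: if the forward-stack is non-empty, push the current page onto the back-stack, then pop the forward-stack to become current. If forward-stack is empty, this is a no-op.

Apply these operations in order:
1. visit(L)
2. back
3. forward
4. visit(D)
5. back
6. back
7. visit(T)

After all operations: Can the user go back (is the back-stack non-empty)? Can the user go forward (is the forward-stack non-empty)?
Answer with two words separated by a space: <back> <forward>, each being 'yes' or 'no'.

Answer: yes no

Derivation:
After 1 (visit(L)): cur=L back=1 fwd=0
After 2 (back): cur=HOME back=0 fwd=1
After 3 (forward): cur=L back=1 fwd=0
After 4 (visit(D)): cur=D back=2 fwd=0
After 5 (back): cur=L back=1 fwd=1
After 6 (back): cur=HOME back=0 fwd=2
After 7 (visit(T)): cur=T back=1 fwd=0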